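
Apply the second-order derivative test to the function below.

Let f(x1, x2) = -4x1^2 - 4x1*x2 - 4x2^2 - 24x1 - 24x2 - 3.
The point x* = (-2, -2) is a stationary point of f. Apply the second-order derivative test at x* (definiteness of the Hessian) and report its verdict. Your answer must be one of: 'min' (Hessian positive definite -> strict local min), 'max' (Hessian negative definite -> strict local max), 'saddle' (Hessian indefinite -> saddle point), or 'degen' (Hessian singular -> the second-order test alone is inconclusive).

Compute the Hessian H = grad^2 f:
  H = [[-8, -4], [-4, -8]]
Verify stationarity: grad f(x*) = H x* + g = (0, 0).
Eigenvalues of H: -12, -4.
Both eigenvalues < 0, so H is negative definite -> x* is a strict local max.

max


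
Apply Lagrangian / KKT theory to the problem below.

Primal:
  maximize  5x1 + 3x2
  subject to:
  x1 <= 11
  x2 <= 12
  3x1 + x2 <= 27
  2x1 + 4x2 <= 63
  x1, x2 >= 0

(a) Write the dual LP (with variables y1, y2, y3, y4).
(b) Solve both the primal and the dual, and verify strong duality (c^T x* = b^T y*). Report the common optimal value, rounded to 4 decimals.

The standard primal-dual pair for 'max c^T x s.t. A x <= b, x >= 0' is:
  Dual:  min b^T y  s.t.  A^T y >= c,  y >= 0.

So the dual LP is:
  minimize  11y1 + 12y2 + 27y3 + 63y4
  subject to:
    y1 + 3y3 + 2y4 >= 5
    y2 + y3 + 4y4 >= 3
    y1, y2, y3, y4 >= 0

Solving the primal: x* = (5, 12).
  primal value c^T x* = 61.
Solving the dual: y* = (0, 1.3333, 1.6667, 0).
  dual value b^T y* = 61.
Strong duality: c^T x* = b^T y*. Confirmed.

61


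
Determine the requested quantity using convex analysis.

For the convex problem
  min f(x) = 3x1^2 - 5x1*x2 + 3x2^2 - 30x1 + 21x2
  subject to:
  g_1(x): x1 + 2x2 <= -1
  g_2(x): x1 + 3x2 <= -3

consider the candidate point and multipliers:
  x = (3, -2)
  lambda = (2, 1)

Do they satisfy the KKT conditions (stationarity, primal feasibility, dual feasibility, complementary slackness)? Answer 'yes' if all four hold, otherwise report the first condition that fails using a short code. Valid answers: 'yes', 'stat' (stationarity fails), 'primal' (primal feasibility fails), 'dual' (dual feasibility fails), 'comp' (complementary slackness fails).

Gradient of f: grad f(x) = Q x + c = (-2, -6)
Constraint values g_i(x) = a_i^T x - b_i:
  g_1((3, -2)) = 0
  g_2((3, -2)) = 0
Stationarity residual: grad f(x) + sum_i lambda_i a_i = (1, 1)
  -> stationarity FAILS
Primal feasibility (all g_i <= 0): OK
Dual feasibility (all lambda_i >= 0): OK
Complementary slackness (lambda_i * g_i(x) = 0 for all i): OK

Verdict: the first failing condition is stationarity -> stat.

stat


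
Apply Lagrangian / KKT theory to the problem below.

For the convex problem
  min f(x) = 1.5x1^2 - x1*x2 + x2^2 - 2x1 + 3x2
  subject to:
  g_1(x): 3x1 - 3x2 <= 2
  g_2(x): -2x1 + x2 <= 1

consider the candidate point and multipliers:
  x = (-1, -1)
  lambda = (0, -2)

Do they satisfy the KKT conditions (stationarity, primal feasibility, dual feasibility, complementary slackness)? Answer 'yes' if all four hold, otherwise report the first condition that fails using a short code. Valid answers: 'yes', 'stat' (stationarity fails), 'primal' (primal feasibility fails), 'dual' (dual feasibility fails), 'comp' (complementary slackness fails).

Gradient of f: grad f(x) = Q x + c = (-4, 2)
Constraint values g_i(x) = a_i^T x - b_i:
  g_1((-1, -1)) = -2
  g_2((-1, -1)) = 0
Stationarity residual: grad f(x) + sum_i lambda_i a_i = (0, 0)
  -> stationarity OK
Primal feasibility (all g_i <= 0): OK
Dual feasibility (all lambda_i >= 0): FAILS
Complementary slackness (lambda_i * g_i(x) = 0 for all i): OK

Verdict: the first failing condition is dual_feasibility -> dual.

dual


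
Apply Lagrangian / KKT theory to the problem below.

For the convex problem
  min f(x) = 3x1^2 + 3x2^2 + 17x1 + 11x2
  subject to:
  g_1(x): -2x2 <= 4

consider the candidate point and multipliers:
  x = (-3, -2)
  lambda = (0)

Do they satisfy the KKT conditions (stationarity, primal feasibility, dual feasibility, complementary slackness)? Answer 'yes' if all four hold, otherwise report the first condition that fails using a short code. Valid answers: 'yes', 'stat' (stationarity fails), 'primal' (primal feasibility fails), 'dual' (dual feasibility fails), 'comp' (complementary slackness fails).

Gradient of f: grad f(x) = Q x + c = (-1, -1)
Constraint values g_i(x) = a_i^T x - b_i:
  g_1((-3, -2)) = 0
Stationarity residual: grad f(x) + sum_i lambda_i a_i = (-1, -1)
  -> stationarity FAILS
Primal feasibility (all g_i <= 0): OK
Dual feasibility (all lambda_i >= 0): OK
Complementary slackness (lambda_i * g_i(x) = 0 for all i): OK

Verdict: the first failing condition is stationarity -> stat.

stat


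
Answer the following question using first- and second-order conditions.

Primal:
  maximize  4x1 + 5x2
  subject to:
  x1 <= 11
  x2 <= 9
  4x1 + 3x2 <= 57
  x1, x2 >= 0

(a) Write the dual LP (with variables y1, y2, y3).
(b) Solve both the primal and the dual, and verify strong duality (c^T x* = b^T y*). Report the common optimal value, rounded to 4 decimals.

The standard primal-dual pair for 'max c^T x s.t. A x <= b, x >= 0' is:
  Dual:  min b^T y  s.t.  A^T y >= c,  y >= 0.

So the dual LP is:
  minimize  11y1 + 9y2 + 57y3
  subject to:
    y1 + 4y3 >= 4
    y2 + 3y3 >= 5
    y1, y2, y3 >= 0

Solving the primal: x* = (7.5, 9).
  primal value c^T x* = 75.
Solving the dual: y* = (0, 2, 1).
  dual value b^T y* = 75.
Strong duality: c^T x* = b^T y*. Confirmed.

75


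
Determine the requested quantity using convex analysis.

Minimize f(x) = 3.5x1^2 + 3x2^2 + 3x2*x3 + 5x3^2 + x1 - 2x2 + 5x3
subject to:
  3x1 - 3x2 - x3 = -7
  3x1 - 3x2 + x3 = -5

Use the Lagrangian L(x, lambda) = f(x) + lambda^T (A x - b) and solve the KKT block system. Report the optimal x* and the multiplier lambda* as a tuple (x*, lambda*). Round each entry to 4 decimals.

Form the Lagrangian:
  L(x, lambda) = (1/2) x^T Q x + c^T x + lambda^T (A x - b)
Stationarity (grad_x L = 0): Q x + c + A^T lambda = 0.
Primal feasibility: A x = b.

This gives the KKT block system:
  [ Q   A^T ] [ x     ]   [-c ]
  [ A    0  ] [ lambda ] = [ b ]

Solving the linear system:
  x*      = (-1.0769, 0.9231, 1)
  lambda* = (9.9744, -7.7949)
  f(x*)   = 16.4615

x* = (-1.0769, 0.9231, 1), lambda* = (9.9744, -7.7949)


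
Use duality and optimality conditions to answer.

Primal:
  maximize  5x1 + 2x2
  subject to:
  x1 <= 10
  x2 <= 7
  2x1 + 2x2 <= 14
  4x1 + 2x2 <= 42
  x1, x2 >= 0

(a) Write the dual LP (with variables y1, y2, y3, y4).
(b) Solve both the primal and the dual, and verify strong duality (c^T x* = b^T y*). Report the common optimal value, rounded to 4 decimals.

The standard primal-dual pair for 'max c^T x s.t. A x <= b, x >= 0' is:
  Dual:  min b^T y  s.t.  A^T y >= c,  y >= 0.

So the dual LP is:
  minimize  10y1 + 7y2 + 14y3 + 42y4
  subject to:
    y1 + 2y3 + 4y4 >= 5
    y2 + 2y3 + 2y4 >= 2
    y1, y2, y3, y4 >= 0

Solving the primal: x* = (7, 0).
  primal value c^T x* = 35.
Solving the dual: y* = (0, 0, 2.5, 0).
  dual value b^T y* = 35.
Strong duality: c^T x* = b^T y*. Confirmed.

35


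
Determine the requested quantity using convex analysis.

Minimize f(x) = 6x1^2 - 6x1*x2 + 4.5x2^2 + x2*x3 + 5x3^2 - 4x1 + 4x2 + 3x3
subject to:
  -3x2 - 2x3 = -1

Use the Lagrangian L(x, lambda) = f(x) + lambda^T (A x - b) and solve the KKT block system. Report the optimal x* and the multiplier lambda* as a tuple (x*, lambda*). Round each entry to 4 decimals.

Form the Lagrangian:
  L(x, lambda) = (1/2) x^T Q x + c^T x + lambda^T (A x - b)
Stationarity (grad_x L = 0): Q x + c + A^T lambda = 0.
Primal feasibility: A x = b.

This gives the KKT block system:
  [ Q   A^T ] [ x     ]   [-c ]
  [ A    0  ] [ lambda ] = [ b ]

Solving the linear system:
  x*      = (0.5196, 0.3725, -0.0588)
  lambda* = (1.3922)
  f(x*)   = 0.3137

x* = (0.5196, 0.3725, -0.0588), lambda* = (1.3922)


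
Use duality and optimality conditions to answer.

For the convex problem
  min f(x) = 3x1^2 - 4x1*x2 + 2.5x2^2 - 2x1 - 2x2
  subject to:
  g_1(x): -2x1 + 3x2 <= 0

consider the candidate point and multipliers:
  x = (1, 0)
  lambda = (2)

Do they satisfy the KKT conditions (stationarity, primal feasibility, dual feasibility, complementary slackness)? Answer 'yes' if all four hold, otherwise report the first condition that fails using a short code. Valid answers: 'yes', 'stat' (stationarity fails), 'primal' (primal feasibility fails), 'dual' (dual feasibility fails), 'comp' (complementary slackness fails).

Gradient of f: grad f(x) = Q x + c = (4, -6)
Constraint values g_i(x) = a_i^T x - b_i:
  g_1((1, 0)) = -2
Stationarity residual: grad f(x) + sum_i lambda_i a_i = (0, 0)
  -> stationarity OK
Primal feasibility (all g_i <= 0): OK
Dual feasibility (all lambda_i >= 0): OK
Complementary slackness (lambda_i * g_i(x) = 0 for all i): FAILS

Verdict: the first failing condition is complementary_slackness -> comp.

comp


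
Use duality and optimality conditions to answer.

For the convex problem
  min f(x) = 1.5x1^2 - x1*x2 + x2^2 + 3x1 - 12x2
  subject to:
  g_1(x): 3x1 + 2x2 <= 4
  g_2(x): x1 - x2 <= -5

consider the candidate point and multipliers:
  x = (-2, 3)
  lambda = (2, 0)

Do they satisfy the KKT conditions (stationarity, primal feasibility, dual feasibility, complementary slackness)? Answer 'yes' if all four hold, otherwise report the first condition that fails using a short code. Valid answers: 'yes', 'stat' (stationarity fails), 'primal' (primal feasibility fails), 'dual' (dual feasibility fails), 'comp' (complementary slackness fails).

Gradient of f: grad f(x) = Q x + c = (-6, -4)
Constraint values g_i(x) = a_i^T x - b_i:
  g_1((-2, 3)) = -4
  g_2((-2, 3)) = 0
Stationarity residual: grad f(x) + sum_i lambda_i a_i = (0, 0)
  -> stationarity OK
Primal feasibility (all g_i <= 0): OK
Dual feasibility (all lambda_i >= 0): OK
Complementary slackness (lambda_i * g_i(x) = 0 for all i): FAILS

Verdict: the first failing condition is complementary_slackness -> comp.

comp


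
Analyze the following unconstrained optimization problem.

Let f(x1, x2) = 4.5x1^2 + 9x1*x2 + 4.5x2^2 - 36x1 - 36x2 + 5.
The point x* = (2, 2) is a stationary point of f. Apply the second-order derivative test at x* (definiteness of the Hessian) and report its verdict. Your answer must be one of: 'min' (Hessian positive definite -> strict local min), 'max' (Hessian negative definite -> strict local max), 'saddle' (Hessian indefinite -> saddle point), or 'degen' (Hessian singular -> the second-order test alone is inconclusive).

Compute the Hessian H = grad^2 f:
  H = [[9, 9], [9, 9]]
Verify stationarity: grad f(x*) = H x* + g = (0, 0).
Eigenvalues of H: 0, 18.
H has a zero eigenvalue (singular; positive semidefinite but not definite), so H is neither positive definite, negative definite, nor indefinite. The second-order test alone is inconclusive -> degen.
(Indeed, f is constant along the null direction of H through x*, so x* is not a strict local extremum.)

degen


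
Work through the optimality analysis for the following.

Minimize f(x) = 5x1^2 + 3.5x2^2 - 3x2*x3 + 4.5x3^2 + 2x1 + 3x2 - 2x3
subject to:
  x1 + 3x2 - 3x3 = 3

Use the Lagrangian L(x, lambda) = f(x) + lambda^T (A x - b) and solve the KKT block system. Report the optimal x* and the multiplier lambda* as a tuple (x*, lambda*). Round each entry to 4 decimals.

Form the Lagrangian:
  L(x, lambda) = (1/2) x^T Q x + c^T x + lambda^T (A x - b)
Stationarity (grad_x L = 0): Q x + c + A^T lambda = 0.
Primal feasibility: A x = b.

This gives the KKT block system:
  [ Q   A^T ] [ x     ]   [-c ]
  [ A    0  ] [ lambda ] = [ b ]

Solving the linear system:
  x*      = (0.0629, 0.4874, -0.4916)
  lambda* = (-2.6289)
  f(x*)   = 5.229

x* = (0.0629, 0.4874, -0.4916), lambda* = (-2.6289)


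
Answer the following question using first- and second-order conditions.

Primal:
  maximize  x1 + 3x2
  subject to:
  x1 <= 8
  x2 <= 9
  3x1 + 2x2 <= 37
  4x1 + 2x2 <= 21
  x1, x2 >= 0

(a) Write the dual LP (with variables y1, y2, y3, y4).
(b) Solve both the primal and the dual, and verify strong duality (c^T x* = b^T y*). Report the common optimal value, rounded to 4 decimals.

The standard primal-dual pair for 'max c^T x s.t. A x <= b, x >= 0' is:
  Dual:  min b^T y  s.t.  A^T y >= c,  y >= 0.

So the dual LP is:
  minimize  8y1 + 9y2 + 37y3 + 21y4
  subject to:
    y1 + 3y3 + 4y4 >= 1
    y2 + 2y3 + 2y4 >= 3
    y1, y2, y3, y4 >= 0

Solving the primal: x* = (0.75, 9).
  primal value c^T x* = 27.75.
Solving the dual: y* = (0, 2.5, 0, 0.25).
  dual value b^T y* = 27.75.
Strong duality: c^T x* = b^T y*. Confirmed.

27.75


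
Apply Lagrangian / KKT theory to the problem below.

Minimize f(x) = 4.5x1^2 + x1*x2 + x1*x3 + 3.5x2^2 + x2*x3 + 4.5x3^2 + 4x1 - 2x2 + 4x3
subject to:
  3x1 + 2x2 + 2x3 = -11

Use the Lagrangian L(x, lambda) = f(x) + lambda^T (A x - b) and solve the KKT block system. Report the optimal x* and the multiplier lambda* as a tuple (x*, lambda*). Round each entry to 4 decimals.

Form the Lagrangian:
  L(x, lambda) = (1/2) x^T Q x + c^T x + lambda^T (A x - b)
Stationarity (grad_x L = 0): Q x + c + A^T lambda = 0.
Primal feasibility: A x = b.

This gives the KKT block system:
  [ Q   A^T ] [ x     ]   [-c ]
  [ A    0  ] [ lambda ] = [ b ]

Solving the linear system:
  x*      = (-2.1409, -0.8792, -1.4094)
  lambda* = (5.8523)
  f(x*)   = 25.9664

x* = (-2.1409, -0.8792, -1.4094), lambda* = (5.8523)


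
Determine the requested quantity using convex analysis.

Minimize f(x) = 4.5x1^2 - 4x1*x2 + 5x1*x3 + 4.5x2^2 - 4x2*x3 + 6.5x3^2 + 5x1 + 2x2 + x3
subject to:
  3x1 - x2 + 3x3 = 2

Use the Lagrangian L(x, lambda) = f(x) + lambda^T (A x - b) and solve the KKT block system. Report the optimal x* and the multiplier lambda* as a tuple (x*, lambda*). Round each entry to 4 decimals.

Form the Lagrangian:
  L(x, lambda) = (1/2) x^T Q x + c^T x + lambda^T (A x - b)
Stationarity (grad_x L = 0): Q x + c + A^T lambda = 0.
Primal feasibility: A x = b.

This gives the KKT block system:
  [ Q   A^T ] [ x     ]   [-c ]
  [ A    0  ] [ lambda ] = [ b ]

Solving the linear system:
  x*      = (0.0412, -0.3144, 0.5206)
  lambda* = (-3.0773)
  f(x*)   = 3.1263

x* = (0.0412, -0.3144, 0.5206), lambda* = (-3.0773)


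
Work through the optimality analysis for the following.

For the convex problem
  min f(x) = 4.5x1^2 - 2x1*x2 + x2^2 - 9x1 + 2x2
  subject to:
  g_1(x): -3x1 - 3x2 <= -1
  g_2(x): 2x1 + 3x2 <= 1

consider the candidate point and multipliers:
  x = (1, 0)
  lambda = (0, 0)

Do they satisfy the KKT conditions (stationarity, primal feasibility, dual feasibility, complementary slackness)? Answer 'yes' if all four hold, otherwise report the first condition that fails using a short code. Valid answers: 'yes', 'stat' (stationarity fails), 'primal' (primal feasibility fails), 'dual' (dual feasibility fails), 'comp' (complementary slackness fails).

Gradient of f: grad f(x) = Q x + c = (0, 0)
Constraint values g_i(x) = a_i^T x - b_i:
  g_1((1, 0)) = -2
  g_2((1, 0)) = 1
Stationarity residual: grad f(x) + sum_i lambda_i a_i = (0, 0)
  -> stationarity OK
Primal feasibility (all g_i <= 0): FAILS
Dual feasibility (all lambda_i >= 0): OK
Complementary slackness (lambda_i * g_i(x) = 0 for all i): OK

Verdict: the first failing condition is primal_feasibility -> primal.

primal


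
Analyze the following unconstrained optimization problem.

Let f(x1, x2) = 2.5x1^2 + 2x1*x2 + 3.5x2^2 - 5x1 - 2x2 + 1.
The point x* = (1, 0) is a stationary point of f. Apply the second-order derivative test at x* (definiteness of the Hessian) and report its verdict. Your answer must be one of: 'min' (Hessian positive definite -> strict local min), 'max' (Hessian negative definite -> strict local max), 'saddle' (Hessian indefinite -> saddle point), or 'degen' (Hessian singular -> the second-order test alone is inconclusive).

Compute the Hessian H = grad^2 f:
  H = [[5, 2], [2, 7]]
Verify stationarity: grad f(x*) = H x* + g = (0, 0).
Eigenvalues of H: 3.7639, 8.2361.
Both eigenvalues > 0, so H is positive definite -> x* is a strict local min.

min


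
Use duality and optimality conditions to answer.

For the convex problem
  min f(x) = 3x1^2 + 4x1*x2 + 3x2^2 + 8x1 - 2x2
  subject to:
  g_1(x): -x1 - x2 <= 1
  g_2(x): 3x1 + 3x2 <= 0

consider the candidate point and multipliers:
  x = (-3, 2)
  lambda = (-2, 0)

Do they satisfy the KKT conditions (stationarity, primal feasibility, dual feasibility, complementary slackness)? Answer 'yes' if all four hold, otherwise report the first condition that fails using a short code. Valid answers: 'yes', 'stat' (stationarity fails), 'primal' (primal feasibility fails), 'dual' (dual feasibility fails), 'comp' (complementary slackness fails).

Gradient of f: grad f(x) = Q x + c = (-2, -2)
Constraint values g_i(x) = a_i^T x - b_i:
  g_1((-3, 2)) = 0
  g_2((-3, 2)) = -3
Stationarity residual: grad f(x) + sum_i lambda_i a_i = (0, 0)
  -> stationarity OK
Primal feasibility (all g_i <= 0): OK
Dual feasibility (all lambda_i >= 0): FAILS
Complementary slackness (lambda_i * g_i(x) = 0 for all i): OK

Verdict: the first failing condition is dual_feasibility -> dual.

dual


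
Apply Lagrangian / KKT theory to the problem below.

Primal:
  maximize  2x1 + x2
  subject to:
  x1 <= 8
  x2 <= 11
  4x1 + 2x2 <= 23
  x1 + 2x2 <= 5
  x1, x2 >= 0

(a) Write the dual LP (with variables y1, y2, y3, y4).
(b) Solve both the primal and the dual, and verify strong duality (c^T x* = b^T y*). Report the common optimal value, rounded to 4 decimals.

The standard primal-dual pair for 'max c^T x s.t. A x <= b, x >= 0' is:
  Dual:  min b^T y  s.t.  A^T y >= c,  y >= 0.

So the dual LP is:
  minimize  8y1 + 11y2 + 23y3 + 5y4
  subject to:
    y1 + 4y3 + y4 >= 2
    y2 + 2y3 + 2y4 >= 1
    y1, y2, y3, y4 >= 0

Solving the primal: x* = (5, 0).
  primal value c^T x* = 10.
Solving the dual: y* = (0, 0, 0, 2).
  dual value b^T y* = 10.
Strong duality: c^T x* = b^T y*. Confirmed.

10


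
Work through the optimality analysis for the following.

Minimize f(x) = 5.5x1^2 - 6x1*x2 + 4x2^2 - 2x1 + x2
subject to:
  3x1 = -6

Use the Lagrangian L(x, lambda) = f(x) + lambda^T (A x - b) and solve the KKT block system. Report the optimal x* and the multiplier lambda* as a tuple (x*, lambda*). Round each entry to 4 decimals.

Form the Lagrangian:
  L(x, lambda) = (1/2) x^T Q x + c^T x + lambda^T (A x - b)
Stationarity (grad_x L = 0): Q x + c + A^T lambda = 0.
Primal feasibility: A x = b.

This gives the KKT block system:
  [ Q   A^T ] [ x     ]   [-c ]
  [ A    0  ] [ lambda ] = [ b ]

Solving the linear system:
  x*      = (-2, -1.625)
  lambda* = (4.75)
  f(x*)   = 15.4375

x* = (-2, -1.625), lambda* = (4.75)


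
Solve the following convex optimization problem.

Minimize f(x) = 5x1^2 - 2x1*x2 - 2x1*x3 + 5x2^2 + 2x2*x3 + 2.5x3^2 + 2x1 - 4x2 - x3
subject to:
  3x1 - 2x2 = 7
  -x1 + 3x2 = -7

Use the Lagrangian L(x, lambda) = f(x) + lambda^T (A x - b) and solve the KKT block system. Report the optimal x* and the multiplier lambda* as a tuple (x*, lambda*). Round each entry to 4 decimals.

Form the Lagrangian:
  L(x, lambda) = (1/2) x^T Q x + c^T x + lambda^T (A x - b)
Stationarity (grad_x L = 0): Q x + c + A^T lambda = 0.
Primal feasibility: A x = b.

This gives the KKT block system:
  [ Q   A^T ] [ x     ]   [-c ]
  [ A    0  ] [ lambda ] = [ b ]

Solving the linear system:
  x*      = (1, -2, 1.4)
  lambda* = (-2.3429, 6.1714)
  f(x*)   = 34.1

x* = (1, -2, 1.4), lambda* = (-2.3429, 6.1714)


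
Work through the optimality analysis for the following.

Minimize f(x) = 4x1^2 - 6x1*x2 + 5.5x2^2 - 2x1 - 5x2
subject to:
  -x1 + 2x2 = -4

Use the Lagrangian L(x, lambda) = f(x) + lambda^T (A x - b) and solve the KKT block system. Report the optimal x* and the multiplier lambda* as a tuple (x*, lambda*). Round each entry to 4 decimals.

Form the Lagrangian:
  L(x, lambda) = (1/2) x^T Q x + c^T x + lambda^T (A x - b)
Stationarity (grad_x L = 0): Q x + c + A^T lambda = 0.
Primal feasibility: A x = b.

This gives the KKT block system:
  [ Q   A^T ] [ x     ]   [-c ]
  [ A    0  ] [ lambda ] = [ b ]

Solving the linear system:
  x*      = (0.7368, -1.6316)
  lambda* = (13.6842)
  f(x*)   = 30.7105

x* = (0.7368, -1.6316), lambda* = (13.6842)


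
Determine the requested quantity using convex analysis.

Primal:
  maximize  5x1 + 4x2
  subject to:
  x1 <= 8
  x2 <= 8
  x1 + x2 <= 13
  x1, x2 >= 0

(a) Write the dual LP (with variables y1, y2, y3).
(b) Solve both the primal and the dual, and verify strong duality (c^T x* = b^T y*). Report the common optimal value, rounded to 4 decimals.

The standard primal-dual pair for 'max c^T x s.t. A x <= b, x >= 0' is:
  Dual:  min b^T y  s.t.  A^T y >= c,  y >= 0.

So the dual LP is:
  minimize  8y1 + 8y2 + 13y3
  subject to:
    y1 + y3 >= 5
    y2 + y3 >= 4
    y1, y2, y3 >= 0

Solving the primal: x* = (8, 5).
  primal value c^T x* = 60.
Solving the dual: y* = (1, 0, 4).
  dual value b^T y* = 60.
Strong duality: c^T x* = b^T y*. Confirmed.

60


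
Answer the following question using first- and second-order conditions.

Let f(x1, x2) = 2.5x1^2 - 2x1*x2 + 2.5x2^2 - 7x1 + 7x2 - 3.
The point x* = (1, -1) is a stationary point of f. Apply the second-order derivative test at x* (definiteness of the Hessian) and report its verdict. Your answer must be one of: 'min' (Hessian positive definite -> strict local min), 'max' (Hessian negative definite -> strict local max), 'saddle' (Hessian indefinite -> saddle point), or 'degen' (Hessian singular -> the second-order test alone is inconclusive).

Compute the Hessian H = grad^2 f:
  H = [[5, -2], [-2, 5]]
Verify stationarity: grad f(x*) = H x* + g = (0, 0).
Eigenvalues of H: 3, 7.
Both eigenvalues > 0, so H is positive definite -> x* is a strict local min.

min


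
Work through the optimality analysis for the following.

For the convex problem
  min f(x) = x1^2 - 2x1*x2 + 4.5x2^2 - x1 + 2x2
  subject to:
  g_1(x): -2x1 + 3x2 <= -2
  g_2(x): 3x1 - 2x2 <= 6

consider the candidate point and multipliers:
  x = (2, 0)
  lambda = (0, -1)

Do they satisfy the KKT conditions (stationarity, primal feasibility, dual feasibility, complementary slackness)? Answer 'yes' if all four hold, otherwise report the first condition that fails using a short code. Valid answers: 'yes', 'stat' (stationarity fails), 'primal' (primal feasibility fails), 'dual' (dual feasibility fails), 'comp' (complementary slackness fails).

Gradient of f: grad f(x) = Q x + c = (3, -2)
Constraint values g_i(x) = a_i^T x - b_i:
  g_1((2, 0)) = -2
  g_2((2, 0)) = 0
Stationarity residual: grad f(x) + sum_i lambda_i a_i = (0, 0)
  -> stationarity OK
Primal feasibility (all g_i <= 0): OK
Dual feasibility (all lambda_i >= 0): FAILS
Complementary slackness (lambda_i * g_i(x) = 0 for all i): OK

Verdict: the first failing condition is dual_feasibility -> dual.

dual


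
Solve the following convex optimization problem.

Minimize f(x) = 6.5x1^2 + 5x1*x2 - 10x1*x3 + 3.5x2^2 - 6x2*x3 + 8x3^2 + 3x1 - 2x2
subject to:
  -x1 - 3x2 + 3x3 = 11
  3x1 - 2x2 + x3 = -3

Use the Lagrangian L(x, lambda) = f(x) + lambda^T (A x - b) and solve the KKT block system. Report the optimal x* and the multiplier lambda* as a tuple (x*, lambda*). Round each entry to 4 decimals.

Form the Lagrangian:
  L(x, lambda) = (1/2) x^T Q x + c^T x + lambda^T (A x - b)
Stationarity (grad_x L = 0): Q x + c + A^T lambda = 0.
Primal feasibility: A x = b.

This gives the KKT block system:
  [ Q   A^T ] [ x     ]   [-c ]
  [ A    0  ] [ lambda ] = [ b ]

Solving the linear system:
  x*      = (-2.808, -2.6934, 0.0373)
  lambda* = (-18.1855, 9.7195)
  f(x*)   = 113.0806

x* = (-2.808, -2.6934, 0.0373), lambda* = (-18.1855, 9.7195)


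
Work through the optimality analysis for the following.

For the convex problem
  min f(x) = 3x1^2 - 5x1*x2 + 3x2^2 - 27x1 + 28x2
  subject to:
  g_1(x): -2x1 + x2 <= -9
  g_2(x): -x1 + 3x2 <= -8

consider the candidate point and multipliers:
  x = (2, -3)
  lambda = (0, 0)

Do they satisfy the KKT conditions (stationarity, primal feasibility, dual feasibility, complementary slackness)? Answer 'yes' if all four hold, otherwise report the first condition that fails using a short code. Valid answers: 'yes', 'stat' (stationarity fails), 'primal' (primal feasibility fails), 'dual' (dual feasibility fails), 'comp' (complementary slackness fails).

Gradient of f: grad f(x) = Q x + c = (0, 0)
Constraint values g_i(x) = a_i^T x - b_i:
  g_1((2, -3)) = 2
  g_2((2, -3)) = -3
Stationarity residual: grad f(x) + sum_i lambda_i a_i = (0, 0)
  -> stationarity OK
Primal feasibility (all g_i <= 0): FAILS
Dual feasibility (all lambda_i >= 0): OK
Complementary slackness (lambda_i * g_i(x) = 0 for all i): OK

Verdict: the first failing condition is primal_feasibility -> primal.

primal


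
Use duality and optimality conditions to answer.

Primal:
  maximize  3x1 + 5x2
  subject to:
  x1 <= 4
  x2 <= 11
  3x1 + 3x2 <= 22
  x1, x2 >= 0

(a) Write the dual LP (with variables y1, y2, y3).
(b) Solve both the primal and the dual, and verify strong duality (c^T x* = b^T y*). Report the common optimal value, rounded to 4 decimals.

The standard primal-dual pair for 'max c^T x s.t. A x <= b, x >= 0' is:
  Dual:  min b^T y  s.t.  A^T y >= c,  y >= 0.

So the dual LP is:
  minimize  4y1 + 11y2 + 22y3
  subject to:
    y1 + 3y3 >= 3
    y2 + 3y3 >= 5
    y1, y2, y3 >= 0

Solving the primal: x* = (0, 7.3333).
  primal value c^T x* = 36.6667.
Solving the dual: y* = (0, 0, 1.6667).
  dual value b^T y* = 36.6667.
Strong duality: c^T x* = b^T y*. Confirmed.

36.6667


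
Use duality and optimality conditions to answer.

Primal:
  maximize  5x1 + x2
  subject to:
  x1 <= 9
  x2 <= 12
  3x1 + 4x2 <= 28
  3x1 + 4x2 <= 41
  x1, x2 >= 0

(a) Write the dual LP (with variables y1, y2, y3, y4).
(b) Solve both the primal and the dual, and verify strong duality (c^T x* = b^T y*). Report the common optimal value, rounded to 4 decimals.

The standard primal-dual pair for 'max c^T x s.t. A x <= b, x >= 0' is:
  Dual:  min b^T y  s.t.  A^T y >= c,  y >= 0.

So the dual LP is:
  minimize  9y1 + 12y2 + 28y3 + 41y4
  subject to:
    y1 + 3y3 + 3y4 >= 5
    y2 + 4y3 + 4y4 >= 1
    y1, y2, y3, y4 >= 0

Solving the primal: x* = (9, 0.25).
  primal value c^T x* = 45.25.
Solving the dual: y* = (4.25, 0, 0.25, 0).
  dual value b^T y* = 45.25.
Strong duality: c^T x* = b^T y*. Confirmed.

45.25


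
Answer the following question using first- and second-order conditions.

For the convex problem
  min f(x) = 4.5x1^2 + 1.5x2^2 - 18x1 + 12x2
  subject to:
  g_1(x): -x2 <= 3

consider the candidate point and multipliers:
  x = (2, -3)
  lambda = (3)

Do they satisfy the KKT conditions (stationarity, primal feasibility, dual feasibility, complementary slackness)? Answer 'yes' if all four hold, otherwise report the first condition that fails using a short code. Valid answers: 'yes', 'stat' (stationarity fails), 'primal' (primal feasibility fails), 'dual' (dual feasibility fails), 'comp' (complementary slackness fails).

Gradient of f: grad f(x) = Q x + c = (0, 3)
Constraint values g_i(x) = a_i^T x - b_i:
  g_1((2, -3)) = 0
Stationarity residual: grad f(x) + sum_i lambda_i a_i = (0, 0)
  -> stationarity OK
Primal feasibility (all g_i <= 0): OK
Dual feasibility (all lambda_i >= 0): OK
Complementary slackness (lambda_i * g_i(x) = 0 for all i): OK

Verdict: yes, KKT holds.

yes


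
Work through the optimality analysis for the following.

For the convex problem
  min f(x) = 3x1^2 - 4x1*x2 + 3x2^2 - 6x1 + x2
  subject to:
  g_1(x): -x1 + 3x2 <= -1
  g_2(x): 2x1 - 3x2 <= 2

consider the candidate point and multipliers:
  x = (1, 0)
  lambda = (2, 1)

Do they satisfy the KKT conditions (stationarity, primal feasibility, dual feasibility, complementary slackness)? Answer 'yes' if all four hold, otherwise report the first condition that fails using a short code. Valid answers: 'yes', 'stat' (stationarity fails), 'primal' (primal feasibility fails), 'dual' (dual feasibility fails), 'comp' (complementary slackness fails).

Gradient of f: grad f(x) = Q x + c = (0, -3)
Constraint values g_i(x) = a_i^T x - b_i:
  g_1((1, 0)) = 0
  g_2((1, 0)) = 0
Stationarity residual: grad f(x) + sum_i lambda_i a_i = (0, 0)
  -> stationarity OK
Primal feasibility (all g_i <= 0): OK
Dual feasibility (all lambda_i >= 0): OK
Complementary slackness (lambda_i * g_i(x) = 0 for all i): OK

Verdict: yes, KKT holds.

yes


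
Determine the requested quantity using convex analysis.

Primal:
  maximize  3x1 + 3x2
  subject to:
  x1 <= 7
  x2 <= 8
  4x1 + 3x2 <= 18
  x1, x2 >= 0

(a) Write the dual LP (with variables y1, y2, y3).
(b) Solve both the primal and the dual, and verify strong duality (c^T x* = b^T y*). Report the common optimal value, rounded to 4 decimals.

The standard primal-dual pair for 'max c^T x s.t. A x <= b, x >= 0' is:
  Dual:  min b^T y  s.t.  A^T y >= c,  y >= 0.

So the dual LP is:
  minimize  7y1 + 8y2 + 18y3
  subject to:
    y1 + 4y3 >= 3
    y2 + 3y3 >= 3
    y1, y2, y3 >= 0

Solving the primal: x* = (0, 6).
  primal value c^T x* = 18.
Solving the dual: y* = (0, 0, 1).
  dual value b^T y* = 18.
Strong duality: c^T x* = b^T y*. Confirmed.

18


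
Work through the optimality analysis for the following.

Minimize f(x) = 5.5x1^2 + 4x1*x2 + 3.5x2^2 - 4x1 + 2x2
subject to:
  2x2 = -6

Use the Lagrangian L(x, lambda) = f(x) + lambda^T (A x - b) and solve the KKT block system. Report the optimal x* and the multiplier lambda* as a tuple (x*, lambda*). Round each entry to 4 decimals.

Form the Lagrangian:
  L(x, lambda) = (1/2) x^T Q x + c^T x + lambda^T (A x - b)
Stationarity (grad_x L = 0): Q x + c + A^T lambda = 0.
Primal feasibility: A x = b.

This gives the KKT block system:
  [ Q   A^T ] [ x     ]   [-c ]
  [ A    0  ] [ lambda ] = [ b ]

Solving the linear system:
  x*      = (1.4545, -3)
  lambda* = (6.5909)
  f(x*)   = 13.8636

x* = (1.4545, -3), lambda* = (6.5909)


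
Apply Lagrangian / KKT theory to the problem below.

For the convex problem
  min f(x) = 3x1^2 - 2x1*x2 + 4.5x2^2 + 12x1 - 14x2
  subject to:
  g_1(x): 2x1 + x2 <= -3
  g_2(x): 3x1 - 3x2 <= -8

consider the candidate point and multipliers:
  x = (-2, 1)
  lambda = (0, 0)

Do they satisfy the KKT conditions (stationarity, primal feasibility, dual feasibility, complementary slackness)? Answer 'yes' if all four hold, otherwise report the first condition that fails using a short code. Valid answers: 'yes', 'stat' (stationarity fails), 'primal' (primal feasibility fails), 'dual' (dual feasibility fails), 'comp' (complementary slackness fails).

Gradient of f: grad f(x) = Q x + c = (-2, -1)
Constraint values g_i(x) = a_i^T x - b_i:
  g_1((-2, 1)) = 0
  g_2((-2, 1)) = -1
Stationarity residual: grad f(x) + sum_i lambda_i a_i = (-2, -1)
  -> stationarity FAILS
Primal feasibility (all g_i <= 0): OK
Dual feasibility (all lambda_i >= 0): OK
Complementary slackness (lambda_i * g_i(x) = 0 for all i): OK

Verdict: the first failing condition is stationarity -> stat.

stat


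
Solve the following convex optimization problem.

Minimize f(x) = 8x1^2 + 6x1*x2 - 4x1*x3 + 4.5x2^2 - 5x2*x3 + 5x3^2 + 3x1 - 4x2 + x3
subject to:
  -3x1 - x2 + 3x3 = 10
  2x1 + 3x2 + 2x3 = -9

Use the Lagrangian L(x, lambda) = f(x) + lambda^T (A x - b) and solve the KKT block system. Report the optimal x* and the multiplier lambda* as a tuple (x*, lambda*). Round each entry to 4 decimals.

Form the Lagrangian:
  L(x, lambda) = (1/2) x^T Q x + c^T x + lambda^T (A x - b)
Stationarity (grad_x L = 0): Q x + c + A^T lambda = 0.
Primal feasibility: A x = b.

This gives the KKT block system:
  [ Q   A^T ] [ x     ]   [-c ]
  [ A    0  ] [ lambda ] = [ b ]

Solving the linear system:
  x*      = (-2.7066, -1.3201, 0.1867)
  lambda* = (-11.5445, 7.1698)
  f(x*)   = 88.6598

x* = (-2.7066, -1.3201, 0.1867), lambda* = (-11.5445, 7.1698)


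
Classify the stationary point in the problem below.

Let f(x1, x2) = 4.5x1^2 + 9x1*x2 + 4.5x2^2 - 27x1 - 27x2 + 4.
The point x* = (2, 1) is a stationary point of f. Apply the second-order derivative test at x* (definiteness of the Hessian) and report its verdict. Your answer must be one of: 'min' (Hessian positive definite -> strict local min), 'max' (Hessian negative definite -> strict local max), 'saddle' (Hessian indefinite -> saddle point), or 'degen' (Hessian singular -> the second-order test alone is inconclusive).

Compute the Hessian H = grad^2 f:
  H = [[9, 9], [9, 9]]
Verify stationarity: grad f(x*) = H x* + g = (0, 0).
Eigenvalues of H: 0, 18.
H has a zero eigenvalue (singular; positive semidefinite but not definite), so H is neither positive definite, negative definite, nor indefinite. The second-order test alone is inconclusive -> degen.
(Indeed, f is constant along the null direction of H through x*, so x* is not a strict local extremum.)

degen


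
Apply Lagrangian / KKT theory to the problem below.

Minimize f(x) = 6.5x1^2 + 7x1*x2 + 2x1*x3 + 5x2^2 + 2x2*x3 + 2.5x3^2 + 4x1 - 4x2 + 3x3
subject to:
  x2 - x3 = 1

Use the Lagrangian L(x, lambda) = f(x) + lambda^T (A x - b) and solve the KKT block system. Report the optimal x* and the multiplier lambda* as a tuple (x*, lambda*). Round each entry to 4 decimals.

Form the Lagrangian:
  L(x, lambda) = (1/2) x^T Q x + c^T x + lambda^T (A x - b)
Stationarity (grad_x L = 0): Q x + c + A^T lambda = 0.
Primal feasibility: A x = b.

This gives the KKT block system:
  [ Q   A^T ] [ x     ]   [-c ]
  [ A    0  ] [ lambda ] = [ b ]

Solving the linear system:
  x*      = (-0.6627, 0.7349, -0.2651)
  lambda* = (1.8193)
  f(x*)   = -4.1024

x* = (-0.6627, 0.7349, -0.2651), lambda* = (1.8193)


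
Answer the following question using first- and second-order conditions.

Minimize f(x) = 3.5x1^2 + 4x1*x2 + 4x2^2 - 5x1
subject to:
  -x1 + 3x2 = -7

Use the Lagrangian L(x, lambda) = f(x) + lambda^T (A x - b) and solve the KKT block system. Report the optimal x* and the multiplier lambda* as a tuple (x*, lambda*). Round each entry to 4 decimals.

Form the Lagrangian:
  L(x, lambda) = (1/2) x^T Q x + c^T x + lambda^T (A x - b)
Stationarity (grad_x L = 0): Q x + c + A^T lambda = 0.
Primal feasibility: A x = b.

This gives the KKT block system:
  [ Q   A^T ] [ x     ]   [-c ]
  [ A    0  ] [ lambda ] = [ b ]

Solving the linear system:
  x*      = (1.9474, -1.6842)
  lambda* = (1.8947)
  f(x*)   = 1.7632

x* = (1.9474, -1.6842), lambda* = (1.8947)


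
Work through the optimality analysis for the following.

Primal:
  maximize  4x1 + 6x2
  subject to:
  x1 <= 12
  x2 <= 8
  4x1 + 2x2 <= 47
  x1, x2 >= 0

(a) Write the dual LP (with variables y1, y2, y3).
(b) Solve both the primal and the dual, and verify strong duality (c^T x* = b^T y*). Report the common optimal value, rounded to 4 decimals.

The standard primal-dual pair for 'max c^T x s.t. A x <= b, x >= 0' is:
  Dual:  min b^T y  s.t.  A^T y >= c,  y >= 0.

So the dual LP is:
  minimize  12y1 + 8y2 + 47y3
  subject to:
    y1 + 4y3 >= 4
    y2 + 2y3 >= 6
    y1, y2, y3 >= 0

Solving the primal: x* = (7.75, 8).
  primal value c^T x* = 79.
Solving the dual: y* = (0, 4, 1).
  dual value b^T y* = 79.
Strong duality: c^T x* = b^T y*. Confirmed.

79


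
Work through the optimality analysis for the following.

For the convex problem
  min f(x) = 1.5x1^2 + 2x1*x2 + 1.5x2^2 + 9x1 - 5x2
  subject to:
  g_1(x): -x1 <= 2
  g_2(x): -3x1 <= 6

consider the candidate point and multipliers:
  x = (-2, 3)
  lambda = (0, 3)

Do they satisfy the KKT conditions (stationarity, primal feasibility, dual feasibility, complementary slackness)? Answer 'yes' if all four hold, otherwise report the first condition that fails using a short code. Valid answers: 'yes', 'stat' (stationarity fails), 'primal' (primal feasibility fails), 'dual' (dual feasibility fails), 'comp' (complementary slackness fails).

Gradient of f: grad f(x) = Q x + c = (9, 0)
Constraint values g_i(x) = a_i^T x - b_i:
  g_1((-2, 3)) = 0
  g_2((-2, 3)) = 0
Stationarity residual: grad f(x) + sum_i lambda_i a_i = (0, 0)
  -> stationarity OK
Primal feasibility (all g_i <= 0): OK
Dual feasibility (all lambda_i >= 0): OK
Complementary slackness (lambda_i * g_i(x) = 0 for all i): OK

Verdict: yes, KKT holds.

yes


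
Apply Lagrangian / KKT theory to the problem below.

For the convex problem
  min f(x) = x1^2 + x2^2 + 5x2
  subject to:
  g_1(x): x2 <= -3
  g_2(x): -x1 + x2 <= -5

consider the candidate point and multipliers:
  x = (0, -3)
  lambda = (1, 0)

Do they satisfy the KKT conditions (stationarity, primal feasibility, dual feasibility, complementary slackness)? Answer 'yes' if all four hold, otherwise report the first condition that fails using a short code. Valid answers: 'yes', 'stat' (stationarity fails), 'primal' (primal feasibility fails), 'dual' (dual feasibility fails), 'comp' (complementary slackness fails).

Gradient of f: grad f(x) = Q x + c = (0, -1)
Constraint values g_i(x) = a_i^T x - b_i:
  g_1((0, -3)) = 0
  g_2((0, -3)) = 2
Stationarity residual: grad f(x) + sum_i lambda_i a_i = (0, 0)
  -> stationarity OK
Primal feasibility (all g_i <= 0): FAILS
Dual feasibility (all lambda_i >= 0): OK
Complementary slackness (lambda_i * g_i(x) = 0 for all i): OK

Verdict: the first failing condition is primal_feasibility -> primal.

primal


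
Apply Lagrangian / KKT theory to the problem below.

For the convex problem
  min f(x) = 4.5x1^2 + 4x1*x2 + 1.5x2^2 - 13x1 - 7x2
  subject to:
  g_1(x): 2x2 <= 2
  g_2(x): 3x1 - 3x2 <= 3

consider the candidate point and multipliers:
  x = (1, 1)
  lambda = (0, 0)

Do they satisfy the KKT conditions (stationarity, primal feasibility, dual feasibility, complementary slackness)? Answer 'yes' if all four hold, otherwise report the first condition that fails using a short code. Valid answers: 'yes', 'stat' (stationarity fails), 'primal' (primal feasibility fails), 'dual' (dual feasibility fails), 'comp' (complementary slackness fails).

Gradient of f: grad f(x) = Q x + c = (0, 0)
Constraint values g_i(x) = a_i^T x - b_i:
  g_1((1, 1)) = 0
  g_2((1, 1)) = -3
Stationarity residual: grad f(x) + sum_i lambda_i a_i = (0, 0)
  -> stationarity OK
Primal feasibility (all g_i <= 0): OK
Dual feasibility (all lambda_i >= 0): OK
Complementary slackness (lambda_i * g_i(x) = 0 for all i): OK

Verdict: yes, KKT holds.

yes


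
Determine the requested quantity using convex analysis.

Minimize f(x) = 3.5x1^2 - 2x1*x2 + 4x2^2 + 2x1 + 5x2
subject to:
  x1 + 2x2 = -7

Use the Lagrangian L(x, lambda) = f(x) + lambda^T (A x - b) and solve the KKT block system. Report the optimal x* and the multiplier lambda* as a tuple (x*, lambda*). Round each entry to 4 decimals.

Form the Lagrangian:
  L(x, lambda) = (1/2) x^T Q x + c^T x + lambda^T (A x - b)
Stationarity (grad_x L = 0): Q x + c + A^T lambda = 0.
Primal feasibility: A x = b.

This gives the KKT block system:
  [ Q   A^T ] [ x     ]   [-c ]
  [ A    0  ] [ lambda ] = [ b ]

Solving the linear system:
  x*      = (-1.8636, -2.5682)
  lambda* = (5.9091)
  f(x*)   = 12.3977

x* = (-1.8636, -2.5682), lambda* = (5.9091)


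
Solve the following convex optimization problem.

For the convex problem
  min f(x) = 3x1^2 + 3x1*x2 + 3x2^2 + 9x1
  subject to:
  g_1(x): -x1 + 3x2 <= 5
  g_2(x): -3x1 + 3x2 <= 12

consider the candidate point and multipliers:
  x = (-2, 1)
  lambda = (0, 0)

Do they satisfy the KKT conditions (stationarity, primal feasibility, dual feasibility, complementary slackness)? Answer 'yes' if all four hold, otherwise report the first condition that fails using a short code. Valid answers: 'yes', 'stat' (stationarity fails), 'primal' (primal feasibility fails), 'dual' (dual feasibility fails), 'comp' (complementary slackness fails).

Gradient of f: grad f(x) = Q x + c = (0, 0)
Constraint values g_i(x) = a_i^T x - b_i:
  g_1((-2, 1)) = 0
  g_2((-2, 1)) = -3
Stationarity residual: grad f(x) + sum_i lambda_i a_i = (0, 0)
  -> stationarity OK
Primal feasibility (all g_i <= 0): OK
Dual feasibility (all lambda_i >= 0): OK
Complementary slackness (lambda_i * g_i(x) = 0 for all i): OK

Verdict: yes, KKT holds.

yes


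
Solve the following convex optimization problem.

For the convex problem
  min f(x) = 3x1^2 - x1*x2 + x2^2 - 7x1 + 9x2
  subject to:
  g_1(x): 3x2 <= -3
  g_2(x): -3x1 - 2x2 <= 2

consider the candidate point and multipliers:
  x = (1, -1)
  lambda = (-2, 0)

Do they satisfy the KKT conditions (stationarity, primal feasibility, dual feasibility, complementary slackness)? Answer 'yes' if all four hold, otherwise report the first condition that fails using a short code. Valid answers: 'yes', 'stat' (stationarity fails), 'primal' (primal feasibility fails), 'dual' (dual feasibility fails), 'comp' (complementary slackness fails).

Gradient of f: grad f(x) = Q x + c = (0, 6)
Constraint values g_i(x) = a_i^T x - b_i:
  g_1((1, -1)) = 0
  g_2((1, -1)) = -3
Stationarity residual: grad f(x) + sum_i lambda_i a_i = (0, 0)
  -> stationarity OK
Primal feasibility (all g_i <= 0): OK
Dual feasibility (all lambda_i >= 0): FAILS
Complementary slackness (lambda_i * g_i(x) = 0 for all i): OK

Verdict: the first failing condition is dual_feasibility -> dual.

dual
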